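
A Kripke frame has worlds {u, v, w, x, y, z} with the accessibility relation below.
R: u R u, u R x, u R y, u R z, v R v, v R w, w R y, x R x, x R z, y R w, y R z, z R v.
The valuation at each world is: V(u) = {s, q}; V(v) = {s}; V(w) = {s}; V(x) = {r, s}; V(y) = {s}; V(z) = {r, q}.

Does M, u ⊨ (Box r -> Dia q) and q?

Yes

At u: Box r -> Dia q is true, q is true, so (Box r -> Dia q) and q is true.
  At u: Box r is false, Dia q is true, so Box r -> Dia q is true.
    At u: Box r requires r at every successor {u, x, y, z}.
      r fails at u, so Box r is false at u.
    At u: Dia q requires q at some successor in {u, x, y, z}.
      q holds at u, so Dia q is true at u.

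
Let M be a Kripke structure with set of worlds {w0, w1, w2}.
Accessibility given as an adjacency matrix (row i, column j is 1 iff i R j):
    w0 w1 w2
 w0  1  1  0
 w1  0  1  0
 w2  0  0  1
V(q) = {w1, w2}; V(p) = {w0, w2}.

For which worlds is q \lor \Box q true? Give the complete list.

w1, w2

Let φ = q \lor \Box q. Evaluate φ at each world:
  w0 (successors {w0, w1}): φ is false.
  w1 (successors {w1}): φ is true.
  w2 (successors {w2}): φ is true.
For instance, at w2:
  At w2: q is true, \Box q is true, so q \lor \Box q is true.
    At w2: \Box q requires q at every successor {w2}.
      At w2: q is true.
    So \Box q is true at w2.
Satisfying worlds: {w1, w2}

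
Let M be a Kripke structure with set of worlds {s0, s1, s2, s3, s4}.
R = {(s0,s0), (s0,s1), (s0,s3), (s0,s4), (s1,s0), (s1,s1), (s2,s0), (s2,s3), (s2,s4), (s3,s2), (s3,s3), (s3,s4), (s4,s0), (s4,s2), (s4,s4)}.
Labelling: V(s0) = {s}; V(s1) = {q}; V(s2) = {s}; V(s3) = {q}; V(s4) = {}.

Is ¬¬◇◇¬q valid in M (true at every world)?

Yes

Let φ = ¬¬◇◇¬q. Evaluate φ at each world:
  s0 (successors {s0, s1, s3, s4}): φ is true.
  s1 (successors {s0, s1}): φ is true.
  s2 (successors {s0, s3, s4}): φ is true.
  s3 (successors {s2, s3, s4}): φ is true.
  s4 (successors {s0, s2, s4}): φ is true.
For instance, at s3:
  At s3: ¬◇◇¬q is false, so ¬¬◇◇¬q is true.
    At s3: ◇◇¬q is true, so ¬◇◇¬q is false.
      At s3: ◇◇¬q requires ◇¬q at some successor in {s2, s3, s4}.
        ◇¬q holds at s2, so ◇◇¬q is true at s3.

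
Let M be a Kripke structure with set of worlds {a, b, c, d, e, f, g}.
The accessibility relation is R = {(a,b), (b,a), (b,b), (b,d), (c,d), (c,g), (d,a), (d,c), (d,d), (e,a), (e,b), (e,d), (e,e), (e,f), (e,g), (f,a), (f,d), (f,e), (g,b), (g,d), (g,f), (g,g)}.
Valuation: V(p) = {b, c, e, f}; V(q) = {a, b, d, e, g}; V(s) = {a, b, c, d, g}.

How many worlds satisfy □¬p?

1

Recall that □ψ holds at a world iff ψ holds at every accessible world, and ◇ψ holds iff ψ holds at some accessible world.
Let φ = □¬p. Evaluate φ at each world:
  a (successors {b}): φ is false.
  b (successors {a, b, d}): φ is false.
  c (successors {d, g}): φ is true.
  d (successors {a, c, d}): φ is false.
  e (successors {a, b, d, e, f, g}): φ is false.
  f (successors {a, d, e}): φ is false.
  g (successors {b, d, f, g}): φ is false.
For instance, at g:
  At g: □¬p requires ¬p at every successor {b, d, f, g}.
    ¬p fails at b, so □¬p is false at g.
Satisfying worlds: {c}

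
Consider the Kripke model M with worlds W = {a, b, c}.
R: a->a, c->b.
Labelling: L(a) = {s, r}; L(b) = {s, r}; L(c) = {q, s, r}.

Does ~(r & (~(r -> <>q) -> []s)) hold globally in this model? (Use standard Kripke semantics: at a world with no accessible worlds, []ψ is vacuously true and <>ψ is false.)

Let φ = ~(r & (~(r -> <>q) -> []s)). Evaluate φ at each world:
  a (successors {a}): φ is false.
  b (successors ∅): φ is false.
  c (successors {b}): φ is false.
Detail at a (counterexample):
  At a: r & (~(r -> <>q) -> []s) is true, so ~(r & (~(r -> <>q) -> []s)) is false.
    At a: r is true, ~(r -> <>q) -> []s is true, so r & (~(r -> <>q) -> []s) is true.
      At a: ~(r -> <>q) is true, []s is true, so ~(r -> <>q) -> []s is true.

No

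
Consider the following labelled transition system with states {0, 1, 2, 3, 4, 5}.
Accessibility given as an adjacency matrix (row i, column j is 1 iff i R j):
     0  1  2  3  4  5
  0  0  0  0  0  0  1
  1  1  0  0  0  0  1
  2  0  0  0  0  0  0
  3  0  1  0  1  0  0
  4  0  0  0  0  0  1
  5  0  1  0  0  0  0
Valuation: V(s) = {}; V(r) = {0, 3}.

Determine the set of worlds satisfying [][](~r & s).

Recall that []ψ holds at a world iff ψ holds at every accessible world, and <>ψ holds iff ψ holds at some accessible world.
Let φ = [][](~r & s). Evaluate φ at each world:
  0 (successors {5}): φ is false.
  1 (successors {0, 5}): φ is false.
  2 (successors ∅): φ is true.
  3 (successors {1, 3}): φ is false.
  4 (successors {5}): φ is false.
  5 (successors {1}): φ is false.
For instance, at 1:
  At 1: [][](~r & s) requires [](~r & s) at every successor {0, 5}.
    [](~r & s) fails at 0, so [][](~r & s) is false at 1.
      At 0: [](~r & s) requires ~r & s at every successor {5}.
        ~r & s fails at 5, so [](~r & s) is false at 0.
Satisfying worlds: {2}

2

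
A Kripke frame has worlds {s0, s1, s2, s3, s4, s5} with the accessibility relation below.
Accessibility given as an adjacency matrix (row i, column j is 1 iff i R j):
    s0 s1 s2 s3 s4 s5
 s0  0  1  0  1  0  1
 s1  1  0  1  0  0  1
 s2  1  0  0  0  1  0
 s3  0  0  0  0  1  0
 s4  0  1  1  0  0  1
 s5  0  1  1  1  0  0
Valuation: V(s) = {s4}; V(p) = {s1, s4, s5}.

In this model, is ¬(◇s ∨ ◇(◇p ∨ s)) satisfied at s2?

At s2: ◇s ∨ ◇(◇p ∨ s) is true, so ¬(◇s ∨ ◇(◇p ∨ s)) is false.
  At s2: ◇s is true, ◇(◇p ∨ s) is true, so ◇s ∨ ◇(◇p ∨ s) is true.
    At s2: ◇s requires s at some successor in {s0, s4}.
      s holds at s4, so ◇s is true at s2.
    At s2: ◇(◇p ∨ s) requires ◇p ∨ s at some successor in {s0, s4}.
      ◇p ∨ s holds at s0, so ◇(◇p ∨ s) is true at s2.

No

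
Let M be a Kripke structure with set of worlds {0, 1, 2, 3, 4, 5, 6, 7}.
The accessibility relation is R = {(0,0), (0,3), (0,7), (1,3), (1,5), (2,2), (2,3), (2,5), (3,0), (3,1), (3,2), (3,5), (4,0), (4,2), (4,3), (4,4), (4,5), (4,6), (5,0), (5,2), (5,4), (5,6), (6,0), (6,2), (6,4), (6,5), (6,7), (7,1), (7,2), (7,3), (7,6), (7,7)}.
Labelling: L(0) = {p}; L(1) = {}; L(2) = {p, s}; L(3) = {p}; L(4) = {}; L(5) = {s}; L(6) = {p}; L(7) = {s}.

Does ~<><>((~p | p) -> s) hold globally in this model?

Recall that <>ψ holds at a world iff ψ holds at some accessible world.
Let φ = ~<><>((~p | p) -> s). Evaluate φ at each world:
  0 (successors {0, 3, 7}): φ is false.
  1 (successors {3, 5}): φ is false.
  2 (successors {2, 3, 5}): φ is false.
  3 (successors {0, 1, 2, 5}): φ is false.
  4 (successors {0, 2, 3, 4, 5, 6}): φ is false.
  5 (successors {0, 2, 4, 6}): φ is false.
  6 (successors {0, 2, 4, 5, 7}): φ is false.
  7 (successors {1, 2, 3, 6, 7}): φ is false.
Detail at 0 (counterexample):
  At 0: <><>((~p | p) -> s) is true, so ~<><>((~p | p) -> s) is false.
    At 0: <><>((~p | p) -> s) requires <>((~p | p) -> s) at some successor in {0, 3, 7}.
      <>((~p | p) -> s) holds at 0, so <><>((~p | p) -> s) is true at 0.

No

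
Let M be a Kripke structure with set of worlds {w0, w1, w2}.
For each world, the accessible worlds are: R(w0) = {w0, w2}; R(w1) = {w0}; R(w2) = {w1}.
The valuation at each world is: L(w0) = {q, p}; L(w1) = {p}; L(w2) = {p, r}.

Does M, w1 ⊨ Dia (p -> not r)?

Recall that Dia ψ holds at a world iff ψ holds at some accessible world.
At w1: Dia (p -> not r) requires p -> not r at some successor in {w0}.
  p -> not r holds at w0, so Dia (p -> not r) is true at w1.

Yes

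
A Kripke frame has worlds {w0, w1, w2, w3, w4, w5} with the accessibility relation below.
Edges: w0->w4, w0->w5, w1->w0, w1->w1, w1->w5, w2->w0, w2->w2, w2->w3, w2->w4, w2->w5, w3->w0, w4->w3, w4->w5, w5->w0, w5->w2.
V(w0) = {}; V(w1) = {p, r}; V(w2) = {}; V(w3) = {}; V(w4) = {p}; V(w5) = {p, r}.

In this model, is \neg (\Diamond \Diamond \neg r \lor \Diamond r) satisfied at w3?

No

Recall that \Diamond ψ holds at a world iff ψ holds at some accessible world.
At w3: \Diamond \Diamond \neg r \lor \Diamond r is true, so \neg (\Diamond \Diamond \neg r \lor \Diamond r) is false.
  At w3: \Diamond \Diamond \neg r is true, \Diamond r is false, so \Diamond \Diamond \neg r \lor \Diamond r is true.
    At w3: \Diamond \Diamond \neg r requires \Diamond \neg r at some successor in {w0}.
      \Diamond \neg r holds at w0, so \Diamond \Diamond \neg r is true at w3.
    At w3: \Diamond r requires r at some successor in {w0}.
      At w0: r is false.
    So \Diamond r is false at w3.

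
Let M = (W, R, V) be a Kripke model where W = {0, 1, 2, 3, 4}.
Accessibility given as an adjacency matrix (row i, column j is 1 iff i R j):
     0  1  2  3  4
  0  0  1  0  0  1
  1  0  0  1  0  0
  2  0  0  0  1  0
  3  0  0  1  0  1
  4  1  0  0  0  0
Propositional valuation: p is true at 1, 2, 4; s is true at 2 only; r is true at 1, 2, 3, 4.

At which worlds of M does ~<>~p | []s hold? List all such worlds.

Let φ = ~<>~p | []s. Evaluate φ at each world:
  0 (successors {1, 4}): φ is true.
  1 (successors {2}): φ is true.
  2 (successors {3}): φ is false.
  3 (successors {2, 4}): φ is true.
  4 (successors {0}): φ is false.
For instance, at 4:
  At 4: ~<>~p is false, []s is false, so ~<>~p | []s is false.
    At 4: <>~p is true, so ~<>~p is false.
      At 4: <>~p requires ~p at some successor in {0}.
        ~p holds at 0, so <>~p is true at 4.
    At 4: []s requires s at every successor {0}.
      s fails at 0, so []s is false at 4.
Satisfying worlds: {0, 1, 3}

0, 1, 3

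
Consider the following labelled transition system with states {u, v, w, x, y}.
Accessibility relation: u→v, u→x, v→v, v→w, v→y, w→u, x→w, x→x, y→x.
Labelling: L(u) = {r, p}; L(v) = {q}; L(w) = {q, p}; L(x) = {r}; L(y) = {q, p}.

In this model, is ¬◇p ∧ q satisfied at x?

At x: ¬◇p is false, q is false, so ¬◇p ∧ q is false.
  At x: ◇p is true, so ¬◇p is false.
    At x: ◇p requires p at some successor in {w, x}.
      p holds at w, so ◇p is true at x.

No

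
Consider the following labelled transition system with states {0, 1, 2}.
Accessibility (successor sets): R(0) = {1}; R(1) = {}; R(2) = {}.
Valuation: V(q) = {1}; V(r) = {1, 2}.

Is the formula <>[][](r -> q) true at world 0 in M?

At 0: <>[][](r -> q) requires [][](r -> q) at some successor in {1}.
  [][](r -> q) holds at 1, so <>[][](r -> q) is true at 0.
    At 1: no accessible worlds, so [][](r -> q) holds vacuously.

Yes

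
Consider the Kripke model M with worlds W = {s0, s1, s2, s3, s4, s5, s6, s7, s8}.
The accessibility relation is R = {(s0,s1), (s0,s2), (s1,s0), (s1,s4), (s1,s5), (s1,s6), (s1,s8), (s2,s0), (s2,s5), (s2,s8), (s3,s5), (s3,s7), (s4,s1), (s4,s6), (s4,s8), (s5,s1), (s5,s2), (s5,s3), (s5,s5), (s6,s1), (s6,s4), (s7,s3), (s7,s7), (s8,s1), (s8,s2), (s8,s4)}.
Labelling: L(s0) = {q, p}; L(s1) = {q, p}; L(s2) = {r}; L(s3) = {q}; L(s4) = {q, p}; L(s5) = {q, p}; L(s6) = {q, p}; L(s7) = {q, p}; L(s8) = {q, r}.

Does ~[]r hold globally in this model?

Let φ = ~[]r. Evaluate φ at each world:
  s0 (successors {s1, s2}): φ is true.
  s1 (successors {s0, s4, s5, s6, s8}): φ is true.
  s2 (successors {s0, s5, s8}): φ is true.
  s3 (successors {s5, s7}): φ is true.
  s4 (successors {s1, s6, s8}): φ is true.
  s5 (successors {s1, s2, s3, s5}): φ is true.
  s6 (successors {s1, s4}): φ is true.
  s7 (successors {s3, s7}): φ is true.
  s8 (successors {s1, s2, s4}): φ is true.
For instance, at s1:
  At s1: []r is false, so ~[]r is true.
    At s1: []r requires r at every successor {s0, s4, s5, s6, s8}.
      r fails at s0, so []r is false at s1.

Yes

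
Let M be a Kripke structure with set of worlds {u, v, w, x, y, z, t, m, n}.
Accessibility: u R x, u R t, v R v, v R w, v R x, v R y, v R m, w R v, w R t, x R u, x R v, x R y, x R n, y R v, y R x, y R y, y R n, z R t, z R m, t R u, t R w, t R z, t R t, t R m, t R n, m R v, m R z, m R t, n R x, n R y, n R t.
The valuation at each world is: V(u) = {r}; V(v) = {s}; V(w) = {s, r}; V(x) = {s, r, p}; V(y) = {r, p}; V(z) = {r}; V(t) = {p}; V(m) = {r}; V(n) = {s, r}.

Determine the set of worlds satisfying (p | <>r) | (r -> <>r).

u, v, x, y, z, t, m, n

Let φ = (p | <>r) | (r -> <>r). Evaluate φ at each world:
  u (successors {x, t}): φ is true.
  v (successors {v, w, x, y, m}): φ is true.
  w (successors {v, t}): φ is false.
  x (successors {u, v, y, n}): φ is true.
  y (successors {v, x, y, n}): φ is true.
  z (successors {t, m}): φ is true.
  t (successors {u, w, z, t, m, n}): φ is true.
  m (successors {v, z, t}): φ is true.
  n (successors {x, y, t}): φ is true.
For instance, at v:
  At v: p | <>r is true, r -> <>r is true, so (p | <>r) | (r -> <>r) is true.
    At v: p is false, <>r is true, so p | <>r is true.
      At v: <>r requires r at some successor in {v, w, x, y, m}.
        r holds at w, so <>r is true at v.
    At v: r is false, <>r is true, so r -> <>r is true.
      At v: <>r requires r at some successor in {v, w, x, y, m}.
        r holds at w, so <>r is true at v.
Satisfying worlds: {u, v, x, y, z, t, m, n}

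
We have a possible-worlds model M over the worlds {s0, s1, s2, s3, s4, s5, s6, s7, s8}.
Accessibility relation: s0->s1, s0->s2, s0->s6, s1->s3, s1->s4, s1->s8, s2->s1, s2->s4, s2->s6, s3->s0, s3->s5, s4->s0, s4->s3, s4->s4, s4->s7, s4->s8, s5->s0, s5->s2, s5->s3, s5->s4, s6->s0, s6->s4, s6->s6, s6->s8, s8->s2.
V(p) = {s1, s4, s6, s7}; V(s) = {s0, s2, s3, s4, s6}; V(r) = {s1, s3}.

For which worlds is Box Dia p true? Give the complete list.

Let φ = Box Dia p. Evaluate φ at each world:
  s0 (successors {s1, s2, s6}): φ is true.
  s1 (successors {s3, s4, s8}): φ is false.
  s2 (successors {s1, s4, s6}): φ is true.
  s3 (successors {s0, s5}): φ is true.
  s4 (successors {s0, s3, s4, s7, s8}): φ is false.
  s5 (successors {s0, s2, s3, s4}): φ is false.
  s6 (successors {s0, s4, s6, s8}): φ is false.
  s7 (successors ∅): φ is true.
  s8 (successors {s2}): φ is true.
For instance, at s3:
  At s3: Box Dia p requires Dia p at every successor {s0, s5}.
      At s0: Dia p requires p at some successor in {s1, s2, s6}.
        p holds at s1, so Dia p is true at s0.
      At s5: Dia p requires p at some successor in {s0, s2, s3, s4}.
        p holds at s4, so Dia p is true at s5.
  So Box Dia p is true at s3.
Satisfying worlds: {s0, s2, s3, s7, s8}

s0, s2, s3, s7, s8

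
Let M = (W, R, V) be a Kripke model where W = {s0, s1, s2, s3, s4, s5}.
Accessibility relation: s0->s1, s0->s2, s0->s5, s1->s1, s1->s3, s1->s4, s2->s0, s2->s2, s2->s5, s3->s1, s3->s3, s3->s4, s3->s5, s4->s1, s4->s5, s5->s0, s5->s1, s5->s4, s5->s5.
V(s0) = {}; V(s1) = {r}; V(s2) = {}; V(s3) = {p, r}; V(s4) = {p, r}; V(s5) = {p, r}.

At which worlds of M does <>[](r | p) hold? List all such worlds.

Let φ = <>[](r | p). Evaluate φ at each world:
  s0 (successors {s1, s2, s5}): φ is true.
  s1 (successors {s1, s3, s4}): φ is true.
  s2 (successors {s0, s2, s5}): φ is false.
  s3 (successors {s1, s3, s4, s5}): φ is true.
  s4 (successors {s1, s5}): φ is true.
  s5 (successors {s0, s1, s4, s5}): φ is true.
For instance, at s4:
  At s4: <>[](r | p) requires [](r | p) at some successor in {s1, s5}.
    [](r | p) holds at s1, so <>[](r | p) is true at s4.
      At s1: [](r | p) requires r | p at every successor {s1, s3, s4}.
        At s1: r | p is true.
        At s3: r | p is true.
        At s4: r | p is true.
      So [](r | p) is true at s1.
Satisfying worlds: {s0, s1, s3, s4, s5}

s0, s1, s3, s4, s5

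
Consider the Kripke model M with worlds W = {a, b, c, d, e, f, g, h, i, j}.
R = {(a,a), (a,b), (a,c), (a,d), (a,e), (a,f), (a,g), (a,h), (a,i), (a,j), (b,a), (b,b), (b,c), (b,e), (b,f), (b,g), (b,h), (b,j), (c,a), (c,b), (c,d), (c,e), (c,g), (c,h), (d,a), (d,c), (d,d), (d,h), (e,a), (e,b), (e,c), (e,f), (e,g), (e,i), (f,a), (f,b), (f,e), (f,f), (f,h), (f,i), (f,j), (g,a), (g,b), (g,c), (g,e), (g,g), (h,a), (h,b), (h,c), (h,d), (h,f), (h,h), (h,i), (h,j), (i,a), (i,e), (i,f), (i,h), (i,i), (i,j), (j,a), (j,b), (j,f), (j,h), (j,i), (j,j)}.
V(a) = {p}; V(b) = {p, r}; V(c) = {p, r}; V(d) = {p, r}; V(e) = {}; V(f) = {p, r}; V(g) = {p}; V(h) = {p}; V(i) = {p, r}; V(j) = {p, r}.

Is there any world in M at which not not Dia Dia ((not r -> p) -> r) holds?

Yes

Recall that Dia ψ holds at a world iff ψ holds at some accessible world.
Let φ = not not Dia Dia ((not r -> p) -> r). Evaluate φ at each world:
  a (successors {a, b, c, d, e, f, g, h, i, j}): φ is true.
  b (successors {a, b, c, e, f, g, h, j}): φ is true.
  c (successors {a, b, d, e, g, h}): φ is true.
  d (successors {a, c, d, h}): φ is true.
  e (successors {a, b, c, f, g, i}): φ is true.
  f (successors {a, b, e, f, h, i, j}): φ is true.
  g (successors {a, b, c, e, g}): φ is true.
  h (successors {a, b, c, d, f, h, i, j}): φ is true.
  i (successors {a, e, f, h, i, j}): φ is true.
  j (successors {a, b, f, h, i, j}): φ is true.
Detail at a (witness):
  At a: not Dia Dia ((not r -> p) -> r) is false, so not not Dia Dia ((not r -> p) -> r) is true.
    At a: Dia Dia ((not r -> p) -> r) is true, so not Dia Dia ((not r -> p) -> r) is false.
      At a: Dia Dia ((not r -> p) -> r) requires Dia ((not r -> p) -> r) at some successor in {a, b, c, d, e, f, g, h, i, j}.
        Dia ((not r -> p) -> r) holds at a, so Dia Dia ((not r -> p) -> r) is true at a.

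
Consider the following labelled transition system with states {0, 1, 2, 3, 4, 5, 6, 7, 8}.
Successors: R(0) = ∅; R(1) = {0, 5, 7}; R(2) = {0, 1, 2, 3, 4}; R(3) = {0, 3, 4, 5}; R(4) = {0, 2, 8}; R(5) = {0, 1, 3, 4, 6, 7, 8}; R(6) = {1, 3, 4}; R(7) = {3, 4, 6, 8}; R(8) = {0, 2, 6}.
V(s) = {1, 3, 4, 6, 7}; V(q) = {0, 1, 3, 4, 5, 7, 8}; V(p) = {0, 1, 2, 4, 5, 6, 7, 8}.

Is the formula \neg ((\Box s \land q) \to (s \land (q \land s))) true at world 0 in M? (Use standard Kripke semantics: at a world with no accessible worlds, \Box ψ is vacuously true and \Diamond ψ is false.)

Recall that \Box ψ holds at a world iff ψ holds at every accessible world, and \Diamond ψ holds iff ψ holds at some accessible world.
At 0: (\Box s \land q) \to (s \land (q \land s)) is false, so \neg ((\Box s \land q) \to (s \land (q \land s))) is true.
  At 0: \Box s \land q is true, s \land (q \land s) is false, so (\Box s \land q) \to (s \land (q \land s)) is false.
    At 0: \Box s is true, q is true, so \Box s \land q is true.
      At 0: no accessible worlds, so \Box s holds vacuously.

Yes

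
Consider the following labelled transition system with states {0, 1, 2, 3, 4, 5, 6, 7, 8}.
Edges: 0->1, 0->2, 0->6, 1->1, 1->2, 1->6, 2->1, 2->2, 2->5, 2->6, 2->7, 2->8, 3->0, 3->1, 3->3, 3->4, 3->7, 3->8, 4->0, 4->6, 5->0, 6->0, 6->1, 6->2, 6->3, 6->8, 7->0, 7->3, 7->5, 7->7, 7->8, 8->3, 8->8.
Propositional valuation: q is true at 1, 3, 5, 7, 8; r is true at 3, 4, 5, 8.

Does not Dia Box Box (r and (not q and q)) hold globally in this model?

Yes

Let φ = not Dia Box Box (r and (not q and q)). Evaluate φ at each world:
  0 (successors {1, 2, 6}): φ is true.
  1 (successors {1, 2, 6}): φ is true.
  2 (successors {1, 2, 5, 6, 7, 8}): φ is true.
  3 (successors {0, 1, 3, 4, 7, 8}): φ is true.
  4 (successors {0, 6}): φ is true.
  5 (successors {0}): φ is true.
  6 (successors {0, 1, 2, 3, 8}): φ is true.
  7 (successors {0, 3, 5, 7, 8}): φ is true.
  8 (successors {3, 8}): φ is true.
For instance, at 3:
  At 3: Dia Box Box (r and (not q and q)) is false, so not Dia Box Box (r and (not q and q)) is true.
    At 3: Dia Box Box (r and (not q and q)) requires Box Box (r and (not q and q)) at some successor in {0, 1, 3, 4, 7, 8}.
      At 0: Box Box (r and (not q and q)) is false.
      At 1: Box Box (r and (not q and q)) is false.
      At 3: Box Box (r and (not q and q)) is false.
      At 4: Box Box (r and (not q and q)) is false.
      At 7: Box Box (r and (not q and q)) is false.
      At 8: Box Box (r and (not q and q)) is false.
    So Dia Box Box (r and (not q and q)) is false at 3.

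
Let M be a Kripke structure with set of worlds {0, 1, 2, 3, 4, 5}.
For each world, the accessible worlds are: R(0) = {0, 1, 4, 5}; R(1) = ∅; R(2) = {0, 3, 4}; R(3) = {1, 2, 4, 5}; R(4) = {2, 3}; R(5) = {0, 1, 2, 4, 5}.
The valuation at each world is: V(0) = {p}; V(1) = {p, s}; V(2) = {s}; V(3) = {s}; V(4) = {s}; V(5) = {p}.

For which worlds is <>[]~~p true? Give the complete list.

0, 3, 5

Let φ = <>[]~~p. Evaluate φ at each world:
  0 (successors {0, 1, 4, 5}): φ is true.
  1 (successors ∅): φ is false.
  2 (successors {0, 3, 4}): φ is false.
  3 (successors {1, 2, 4, 5}): φ is true.
  4 (successors {2, 3}): φ is false.
  5 (successors {0, 1, 2, 4, 5}): φ is true.
For instance, at 5:
  At 5: <>[]~~p requires []~~p at some successor in {0, 1, 2, 4, 5}.
    []~~p holds at 1, so <>[]~~p is true at 5.
      At 1: no accessible worlds, so []~~p holds vacuously.
Satisfying worlds: {0, 3, 5}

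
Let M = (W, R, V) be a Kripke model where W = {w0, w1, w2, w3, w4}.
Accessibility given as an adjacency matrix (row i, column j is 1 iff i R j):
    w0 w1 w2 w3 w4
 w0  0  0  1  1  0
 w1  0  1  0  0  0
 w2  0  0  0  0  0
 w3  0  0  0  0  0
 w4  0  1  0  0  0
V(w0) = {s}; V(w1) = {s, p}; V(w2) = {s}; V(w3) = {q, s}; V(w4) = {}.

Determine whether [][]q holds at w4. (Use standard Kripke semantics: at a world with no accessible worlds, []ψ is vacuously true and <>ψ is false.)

No

Recall that []ψ holds at a world iff ψ holds at every accessible world, and <>ψ holds iff ψ holds at some accessible world.
At w4: [][]q requires []q at every successor {w1}.
  []q fails at w1, so [][]q is false at w4.
    At w1: []q requires q at every successor {w1}.
      q fails at w1, so []q is false at w1.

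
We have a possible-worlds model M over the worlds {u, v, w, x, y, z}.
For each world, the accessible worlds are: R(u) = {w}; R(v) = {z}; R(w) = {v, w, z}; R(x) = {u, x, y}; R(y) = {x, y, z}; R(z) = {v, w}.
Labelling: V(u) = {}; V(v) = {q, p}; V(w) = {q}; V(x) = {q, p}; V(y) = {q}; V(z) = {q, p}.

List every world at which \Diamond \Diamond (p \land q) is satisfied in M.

u, v, w, x, y, z

Let φ = \Diamond \Diamond (p \land q). Evaluate φ at each world:
  u (successors {w}): φ is true.
  v (successors {z}): φ is true.
  w (successors {v, w, z}): φ is true.
  x (successors {u, x, y}): φ is true.
  y (successors {x, y, z}): φ is true.
  z (successors {v, w}): φ is true.
For instance, at x:
  At x: \Diamond \Diamond (p \land q) requires \Diamond (p \land q) at some successor in {u, x, y}.
    \Diamond (p \land q) holds at x, so \Diamond \Diamond (p \land q) is true at x.
      At x: \Diamond (p \land q) requires p \land q at some successor in {u, x, y}.
        p \land q holds at x, so \Diamond (p \land q) is true at x.
Satisfying worlds: {u, v, w, x, y, z}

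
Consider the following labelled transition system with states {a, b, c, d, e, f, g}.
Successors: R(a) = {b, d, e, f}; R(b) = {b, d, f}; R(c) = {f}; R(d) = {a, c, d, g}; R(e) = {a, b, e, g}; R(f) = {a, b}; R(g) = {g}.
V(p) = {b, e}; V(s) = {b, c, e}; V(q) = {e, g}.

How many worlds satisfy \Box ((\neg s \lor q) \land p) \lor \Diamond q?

4

Let φ = \Box ((\neg s \lor q) \land p) \lor \Diamond q. Evaluate φ at each world:
  a (successors {b, d, e, f}): φ is true.
  b (successors {b, d, f}): φ is false.
  c (successors {f}): φ is false.
  d (successors {a, c, d, g}): φ is true.
  e (successors {a, b, e, g}): φ is true.
  f (successors {a, b}): φ is false.
  g (successors {g}): φ is true.
For instance, at g:
  At g: \Box ((\neg s \lor q) \land p) is false, \Diamond q is true, so \Box ((\neg s \lor q) \land p) \lor \Diamond q is true.
    At g: \Box ((\neg s \lor q) \land p) requires (\neg s \lor q) \land p at every successor {g}.
      (\neg s \lor q) \land p fails at g, so \Box ((\neg s \lor q) \land p) is false at g.
    At g: \Diamond q requires q at some successor in {g}.
      q holds at g, so \Diamond q is true at g.
Satisfying worlds: {a, d, e, g}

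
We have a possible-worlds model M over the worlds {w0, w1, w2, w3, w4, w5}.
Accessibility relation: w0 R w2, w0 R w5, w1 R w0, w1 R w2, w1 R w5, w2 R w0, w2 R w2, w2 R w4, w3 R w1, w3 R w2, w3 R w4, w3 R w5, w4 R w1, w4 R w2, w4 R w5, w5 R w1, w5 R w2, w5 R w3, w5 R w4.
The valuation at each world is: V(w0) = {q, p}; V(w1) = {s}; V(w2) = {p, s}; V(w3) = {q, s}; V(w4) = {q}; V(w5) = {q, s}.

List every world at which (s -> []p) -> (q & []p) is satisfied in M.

w1, w2, w3, w5

Let φ = (s -> []p) -> (q & []p). Evaluate φ at each world:
  w0 (successors {w2, w5}): φ is false.
  w1 (successors {w0, w2, w5}): φ is true.
  w2 (successors {w0, w2, w4}): φ is true.
  w3 (successors {w1, w2, w4, w5}): φ is true.
  w4 (successors {w1, w2, w5}): φ is false.
  w5 (successors {w1, w2, w3, w4}): φ is true.
For instance, at w3:
  At w3: s -> []p is false, q & []p is false, so (s -> []p) -> (q & []p) is true.
    At w3: s is true, []p is false, so s -> []p is false.
      At w3: []p requires p at every successor {w1, w2, w4, w5}.
        p fails at w1, so []p is false at w3.
    At w3: q is true, []p is false, so q & []p is false.
      At w3: []p requires p at every successor {w1, w2, w4, w5}.
        p fails at w1, so []p is false at w3.
Satisfying worlds: {w1, w2, w3, w5}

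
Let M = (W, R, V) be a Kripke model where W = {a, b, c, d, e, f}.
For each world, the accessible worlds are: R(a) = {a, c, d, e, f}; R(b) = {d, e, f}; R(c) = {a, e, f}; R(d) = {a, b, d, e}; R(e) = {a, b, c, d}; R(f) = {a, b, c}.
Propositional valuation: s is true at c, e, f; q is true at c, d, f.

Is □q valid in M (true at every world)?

Recall that □ψ holds at a world iff ψ holds at every accessible world, and ◇ψ holds iff ψ holds at some accessible world.
Let φ = □q. Evaluate φ at each world:
  a (successors {a, c, d, e, f}): φ is false.
  b (successors {d, e, f}): φ is false.
  c (successors {a, e, f}): φ is false.
  d (successors {a, b, d, e}): φ is false.
  e (successors {a, b, c, d}): φ is false.
  f (successors {a, b, c}): φ is false.
Detail at a (counterexample):
  At a: □q requires q at every successor {a, c, d, e, f}.
    q fails at a, so □q is false at a.

No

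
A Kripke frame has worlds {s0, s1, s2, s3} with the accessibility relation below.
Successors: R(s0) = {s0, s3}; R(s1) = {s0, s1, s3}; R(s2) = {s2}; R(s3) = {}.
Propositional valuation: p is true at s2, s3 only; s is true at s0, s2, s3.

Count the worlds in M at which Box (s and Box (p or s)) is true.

3

Let φ = Box (s and Box (p or s)). Evaluate φ at each world:
  s0 (successors {s0, s3}): φ is true.
  s1 (successors {s0, s1, s3}): φ is false.
  s2 (successors {s2}): φ is true.
  s3 (successors ∅): φ is true.
For instance, at s0:
  At s0: Box (s and Box (p or s)) requires s and Box (p or s) at every successor {s0, s3}.
      At s0: s is true, Box (p or s) is true, so s and Box (p or s) is true.
      At s3: s is true, Box (p or s) is true, so s and Box (p or s) is true.
  So Box (s and Box (p or s)) is true at s0.
Satisfying worlds: {s0, s2, s3}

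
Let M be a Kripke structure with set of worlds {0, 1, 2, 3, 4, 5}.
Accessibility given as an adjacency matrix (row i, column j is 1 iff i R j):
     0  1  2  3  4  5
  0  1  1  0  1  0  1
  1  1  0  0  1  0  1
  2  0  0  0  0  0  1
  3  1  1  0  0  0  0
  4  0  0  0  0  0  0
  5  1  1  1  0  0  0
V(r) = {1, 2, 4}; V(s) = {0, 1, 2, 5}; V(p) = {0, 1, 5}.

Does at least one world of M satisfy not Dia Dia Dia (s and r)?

Let φ = not Dia Dia Dia (s and r). Evaluate φ at each world:
  0 (successors {0, 1, 3, 5}): φ is false.
  1 (successors {0, 3, 5}): φ is false.
  2 (successors {5}): φ is false.
  3 (successors {0, 1}): φ is false.
  4 (successors ∅): φ is true.
  5 (successors {0, 1, 2}): φ is false.
Detail at 4 (witness):
  At 4: Dia Dia Dia (s and r) is false, so not Dia Dia Dia (s and r) is true.
    At 4: no accessible worlds, so Dia Dia Dia (s and r) is false.

Yes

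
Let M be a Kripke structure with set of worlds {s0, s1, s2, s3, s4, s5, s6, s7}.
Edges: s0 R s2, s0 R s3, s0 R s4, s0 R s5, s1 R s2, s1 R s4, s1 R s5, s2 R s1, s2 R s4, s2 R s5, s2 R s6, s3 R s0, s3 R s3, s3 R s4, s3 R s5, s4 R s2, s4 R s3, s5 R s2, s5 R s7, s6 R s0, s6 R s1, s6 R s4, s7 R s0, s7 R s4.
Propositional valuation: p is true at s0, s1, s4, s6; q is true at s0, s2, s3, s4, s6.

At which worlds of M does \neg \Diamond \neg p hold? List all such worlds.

Let φ = \neg \Diamond \neg p. Evaluate φ at each world:
  s0 (successors {s2, s3, s4, s5}): φ is false.
  s1 (successors {s2, s4, s5}): φ is false.
  s2 (successors {s1, s4, s5, s6}): φ is false.
  s3 (successors {s0, s3, s4, s5}): φ is false.
  s4 (successors {s2, s3}): φ is false.
  s5 (successors {s2, s7}): φ is false.
  s6 (successors {s0, s1, s4}): φ is true.
  s7 (successors {s0, s4}): φ is true.
For instance, at s3:
  At s3: \Diamond \neg p is true, so \neg \Diamond \neg p is false.
    At s3: \Diamond \neg p requires \neg p at some successor in {s0, s3, s4, s5}.
      \neg p holds at s3, so \Diamond \neg p is true at s3.
Satisfying worlds: {s6, s7}

s6, s7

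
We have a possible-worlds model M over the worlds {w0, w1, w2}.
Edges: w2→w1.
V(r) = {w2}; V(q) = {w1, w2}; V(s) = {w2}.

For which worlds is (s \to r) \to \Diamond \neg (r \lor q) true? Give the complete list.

Recall that \Diamond ψ holds at a world iff ψ holds at some accessible world.
Let φ = (s \to r) \to \Diamond \neg (r \lor q). Evaluate φ at each world:
  w0 (successors ∅): φ is false.
  w1 (successors ∅): φ is false.
  w2 (successors {w1}): φ is false.
For instance, at w2:
  At w2: s \to r is true, \Diamond \neg (r \lor q) is false, so (s \to r) \to \Diamond \neg (r \lor q) is false.
    At w2: \Diamond \neg (r \lor q) requires \neg (r \lor q) at some successor in {w1}.
      At w1: \neg (r \lor q) is false.
    So \Diamond \neg (r \lor q) is false at w2.
Satisfying worlds: none.

none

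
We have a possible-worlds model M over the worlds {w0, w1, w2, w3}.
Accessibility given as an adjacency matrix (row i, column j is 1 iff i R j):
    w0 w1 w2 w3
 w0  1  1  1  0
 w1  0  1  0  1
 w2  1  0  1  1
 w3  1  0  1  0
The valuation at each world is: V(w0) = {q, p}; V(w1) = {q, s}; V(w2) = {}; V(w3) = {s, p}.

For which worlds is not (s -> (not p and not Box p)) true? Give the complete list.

w3

Let φ = not (s -> (not p and not Box p)). Evaluate φ at each world:
  w0 (successors {w0, w1, w2}): φ is false.
  w1 (successors {w1, w3}): φ is false.
  w2 (successors {w0, w2, w3}): φ is false.
  w3 (successors {w0, w2}): φ is true.
For instance, at w3:
  At w3: s -> (not p and not Box p) is false, so not (s -> (not p and not Box p)) is true.
    At w3: s is true, not p and not Box p is false, so s -> (not p and not Box p) is false.
      At w3: not p is false, not Box p is true, so not p and not Box p is false.
Satisfying worlds: {w3}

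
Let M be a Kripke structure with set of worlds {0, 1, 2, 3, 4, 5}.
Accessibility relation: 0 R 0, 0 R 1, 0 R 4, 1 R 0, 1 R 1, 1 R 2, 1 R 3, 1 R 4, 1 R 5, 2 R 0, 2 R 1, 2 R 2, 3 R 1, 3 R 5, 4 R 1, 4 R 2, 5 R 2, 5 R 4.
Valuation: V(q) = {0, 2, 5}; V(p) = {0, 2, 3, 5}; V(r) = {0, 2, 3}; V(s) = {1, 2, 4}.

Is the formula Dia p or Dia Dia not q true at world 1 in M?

Recall that Dia ψ holds at a world iff ψ holds at some accessible world.
At 1: Dia p is true, Dia Dia not q is true, so Dia p or Dia Dia not q is true.
  At 1: Dia p requires p at some successor in {0, 1, 2, 3, 4, 5}.
    p holds at 0, so Dia p is true at 1.
  At 1: Dia Dia not q requires Dia not q at some successor in {0, 1, 2, 3, 4, 5}.
    Dia not q holds at 0, so Dia Dia not q is true at 1.
      At 0: Dia not q requires not q at some successor in {0, 1, 4}.
        not q holds at 1, so Dia not q is true at 0.

Yes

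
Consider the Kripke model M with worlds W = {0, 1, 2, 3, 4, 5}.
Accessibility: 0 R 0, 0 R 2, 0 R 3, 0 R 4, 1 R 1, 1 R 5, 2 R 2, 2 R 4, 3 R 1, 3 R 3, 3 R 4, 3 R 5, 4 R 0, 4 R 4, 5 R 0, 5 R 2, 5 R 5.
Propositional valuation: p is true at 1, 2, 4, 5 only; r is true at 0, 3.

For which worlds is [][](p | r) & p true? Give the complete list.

1, 2, 4, 5

Let φ = [][](p | r) & p. Evaluate φ at each world:
  0 (successors {0, 2, 3, 4}): φ is false.
  1 (successors {1, 5}): φ is true.
  2 (successors {2, 4}): φ is true.
  3 (successors {1, 3, 4, 5}): φ is false.
  4 (successors {0, 4}): φ is true.
  5 (successors {0, 2, 5}): φ is true.
For instance, at 0:
  At 0: [][](p | r) is true, p is false, so [][](p | r) & p is false.
    At 0: [][](p | r) requires [](p | r) at every successor {0, 2, 3, 4}.
      At 0: [](p | r) is true.
      At 2: [](p | r) is true.
      At 3: [](p | r) is true.
      At 4: [](p | r) is true.
    So [][](p | r) is true at 0.
Satisfying worlds: {1, 2, 4, 5}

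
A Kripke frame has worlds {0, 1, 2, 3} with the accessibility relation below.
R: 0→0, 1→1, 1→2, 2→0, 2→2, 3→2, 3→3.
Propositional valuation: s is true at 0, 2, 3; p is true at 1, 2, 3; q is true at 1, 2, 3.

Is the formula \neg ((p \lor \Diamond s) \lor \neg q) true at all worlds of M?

No

Let φ = \neg ((p \lor \Diamond s) \lor \neg q). Evaluate φ at each world:
  0 (successors {0}): φ is false.
  1 (successors {1, 2}): φ is false.
  2 (successors {0, 2}): φ is false.
  3 (successors {2, 3}): φ is false.
Detail at 0 (counterexample):
  At 0: (p \lor \Diamond s) \lor \neg q is true, so \neg ((p \lor \Diamond s) \lor \neg q) is false.
    At 0: p \lor \Diamond s is true, \neg q is true, so (p \lor \Diamond s) \lor \neg q is true.
      At 0: p is false, \Diamond s is true, so p \lor \Diamond s is true.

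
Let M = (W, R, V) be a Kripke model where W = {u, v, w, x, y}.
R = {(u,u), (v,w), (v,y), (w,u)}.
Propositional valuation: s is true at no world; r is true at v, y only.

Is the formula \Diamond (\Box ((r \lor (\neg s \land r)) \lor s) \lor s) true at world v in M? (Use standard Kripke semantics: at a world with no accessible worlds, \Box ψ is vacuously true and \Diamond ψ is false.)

Yes

At v: \Diamond (\Box ((r \lor (\neg s \land r)) \lor s) \lor s) requires \Box ((r \lor (\neg s \land r)) \lor s) \lor s at some successor in {w, y}.
  \Box ((r \lor (\neg s \land r)) \lor s) \lor s holds at y, so \Diamond (\Box ((r \lor (\neg s \land r)) \lor s) \lor s) is true at v.
    At y: \Box ((r \lor (\neg s \land r)) \lor s) is true, s is false, so \Box ((r \lor (\neg s \land r)) \lor s) \lor s is true.
      At y: no accessible worlds, so \Box ((r \lor (\neg s \land r)) \lor s) holds vacuously.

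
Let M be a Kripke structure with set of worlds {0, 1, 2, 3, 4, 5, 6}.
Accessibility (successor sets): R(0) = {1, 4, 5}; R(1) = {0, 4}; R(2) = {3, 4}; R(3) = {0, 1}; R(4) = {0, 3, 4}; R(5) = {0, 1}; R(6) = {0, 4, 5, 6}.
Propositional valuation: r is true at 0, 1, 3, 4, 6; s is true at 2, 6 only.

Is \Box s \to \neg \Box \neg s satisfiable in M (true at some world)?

Let φ = \Box s \to \neg \Box \neg s. Evaluate φ at each world:
  0 (successors {1, 4, 5}): φ is true.
  1 (successors {0, 4}): φ is true.
  2 (successors {3, 4}): φ is true.
  3 (successors {0, 1}): φ is true.
  4 (successors {0, 3, 4}): φ is true.
  5 (successors {0, 1}): φ is true.
  6 (successors {0, 4, 5, 6}): φ is true.
Detail at 0 (witness):
  At 0: \Box s is false, \neg \Box \neg s is false, so \Box s \to \neg \Box \neg s is true.
    At 0: \Box s requires s at every successor {1, 4, 5}.
      s fails at 1, so \Box s is false at 0.
    At 0: \Box \neg s is true, so \neg \Box \neg s is false.
      At 0: \Box \neg s requires \neg s at every successor {1, 4, 5}.
        At 1: \neg s is true.
        At 4: \neg s is true.
        At 5: \neg s is true.
      So \Box \neg s is true at 0.

Yes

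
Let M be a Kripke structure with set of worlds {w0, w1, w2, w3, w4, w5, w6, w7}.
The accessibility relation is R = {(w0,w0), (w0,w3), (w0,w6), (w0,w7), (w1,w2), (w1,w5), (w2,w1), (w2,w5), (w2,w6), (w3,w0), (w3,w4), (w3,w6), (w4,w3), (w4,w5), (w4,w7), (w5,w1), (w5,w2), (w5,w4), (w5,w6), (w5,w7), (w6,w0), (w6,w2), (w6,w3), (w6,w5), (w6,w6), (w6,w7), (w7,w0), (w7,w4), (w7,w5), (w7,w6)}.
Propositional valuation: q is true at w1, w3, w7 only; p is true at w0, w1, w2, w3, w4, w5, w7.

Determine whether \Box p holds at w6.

Recall that \Box ψ holds at a world iff ψ holds at every accessible world, and \Diamond ψ holds iff ψ holds at some accessible world.
At w6: \Box p requires p at every successor {w0, w2, w3, w5, w6, w7}.
  p fails at w6, so \Box p is false at w6.

No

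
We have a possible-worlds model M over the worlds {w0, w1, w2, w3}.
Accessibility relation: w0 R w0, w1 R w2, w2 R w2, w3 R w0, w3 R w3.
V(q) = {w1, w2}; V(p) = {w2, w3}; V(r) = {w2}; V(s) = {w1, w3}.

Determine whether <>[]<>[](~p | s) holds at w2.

At w2: <>[]<>[](~p | s) requires []<>[](~p | s) at some successor in {w2}.
  At w2: []<>[](~p | s) is false.
So <>[]<>[](~p | s) is false at w2.

No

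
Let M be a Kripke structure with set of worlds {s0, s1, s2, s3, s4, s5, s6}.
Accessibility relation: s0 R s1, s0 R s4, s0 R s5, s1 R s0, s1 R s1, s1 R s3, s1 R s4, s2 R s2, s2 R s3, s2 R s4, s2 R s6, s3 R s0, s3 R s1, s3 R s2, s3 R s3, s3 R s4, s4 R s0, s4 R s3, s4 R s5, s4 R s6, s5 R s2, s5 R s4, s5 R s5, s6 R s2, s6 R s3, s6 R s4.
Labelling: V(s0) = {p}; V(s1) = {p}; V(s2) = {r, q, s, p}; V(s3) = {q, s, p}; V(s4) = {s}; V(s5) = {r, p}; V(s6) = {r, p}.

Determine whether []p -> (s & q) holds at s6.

Yes

Recall that []ψ holds at a world iff ψ holds at every accessible world, and <>ψ holds iff ψ holds at some accessible world.
At s6: []p is false, s & q is false, so []p -> (s & q) is true.
  At s6: []p requires p at every successor {s2, s3, s4}.
    p fails at s4, so []p is false at s6.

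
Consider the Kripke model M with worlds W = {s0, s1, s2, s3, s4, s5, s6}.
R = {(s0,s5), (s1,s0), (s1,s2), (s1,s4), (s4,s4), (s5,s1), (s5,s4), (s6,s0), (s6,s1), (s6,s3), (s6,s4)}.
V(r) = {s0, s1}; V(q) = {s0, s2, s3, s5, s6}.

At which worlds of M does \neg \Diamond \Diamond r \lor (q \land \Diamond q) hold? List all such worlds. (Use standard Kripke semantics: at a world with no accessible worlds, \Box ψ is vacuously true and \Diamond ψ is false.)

s0, s1, s2, s3, s4, s6

Let φ = \neg \Diamond \Diamond r \lor (q \land \Diamond q). Evaluate φ at each world:
  s0 (successors {s5}): φ is true.
  s1 (successors {s0, s2, s4}): φ is true.
  s2 (successors ∅): φ is true.
  s3 (successors ∅): φ is true.
  s4 (successors {s4}): φ is true.
  s5 (successors {s1, s4}): φ is false.
  s6 (successors {s0, s1, s3, s4}): φ is true.
For instance, at s4:
  At s4: \neg \Diamond \Diamond r is true, q \land \Diamond q is false, so \neg \Diamond \Diamond r \lor (q \land \Diamond q) is true.
    At s4: \Diamond \Diamond r is false, so \neg \Diamond \Diamond r is true.
      At s4: \Diamond \Diamond r requires \Diamond r at some successor in {s4}.
        At s4: \Diamond r is false.
      So \Diamond \Diamond r is false at s4.
    At s4: q is false, \Diamond q is false, so q \land \Diamond q is false.
      At s4: \Diamond q requires q at some successor in {s4}.
        At s4: q is false.
      So \Diamond q is false at s4.
Satisfying worlds: {s0, s1, s2, s3, s4, s6}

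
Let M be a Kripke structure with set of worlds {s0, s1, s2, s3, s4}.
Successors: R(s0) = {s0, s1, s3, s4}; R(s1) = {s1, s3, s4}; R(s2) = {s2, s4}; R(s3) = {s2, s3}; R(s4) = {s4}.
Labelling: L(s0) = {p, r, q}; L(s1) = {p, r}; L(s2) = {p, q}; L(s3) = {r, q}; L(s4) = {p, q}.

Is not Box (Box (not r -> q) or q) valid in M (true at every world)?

Let φ = not Box (Box (not r -> q) or q). Evaluate φ at each world:
  s0 (successors {s0, s1, s3, s4}): φ is false.
  s1 (successors {s1, s3, s4}): φ is false.
  s2 (successors {s2, s4}): φ is false.
  s3 (successors {s2, s3}): φ is false.
  s4 (successors {s4}): φ is false.
Detail at s0 (counterexample):
  At s0: Box (Box (not r -> q) or q) is true, so not Box (Box (not r -> q) or q) is false.
    At s0: Box (Box (not r -> q) or q) requires Box (not r -> q) or q at every successor {s0, s1, s3, s4}.
      At s0: Box (not r -> q) or q is true.
      At s1: Box (not r -> q) or q is true.
      At s3: Box (not r -> q) or q is true.
      At s4: Box (not r -> q) or q is true.
    So Box (Box (not r -> q) or q) is true at s0.

No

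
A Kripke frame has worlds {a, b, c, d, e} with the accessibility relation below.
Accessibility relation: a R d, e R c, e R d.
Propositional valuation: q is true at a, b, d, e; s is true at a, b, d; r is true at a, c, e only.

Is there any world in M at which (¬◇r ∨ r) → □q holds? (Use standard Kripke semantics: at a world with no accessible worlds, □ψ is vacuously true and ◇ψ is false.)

Yes

Let φ = (¬◇r ∨ r) → □q. Evaluate φ at each world:
  a (successors {d}): φ is true.
  b (successors ∅): φ is true.
  c (successors ∅): φ is true.
  d (successors ∅): φ is true.
  e (successors {c, d}): φ is false.
Detail at a (witness):
  At a: ¬◇r ∨ r is true, □q is true, so (¬◇r ∨ r) → □q is true.
    At a: ¬◇r is true, r is true, so ¬◇r ∨ r is true.
      At a: ◇r is false, so ¬◇r is true.
    At a: □q requires q at every successor {d}.
      At d: q is true.
    So □q is true at a.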